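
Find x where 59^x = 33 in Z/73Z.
41

Baby-step giant-step with step n = ⌈√73⌉ = 9.
Baby steps 59^j mod 73 (j:value) for j=0..8: 0:1, 1:59, 2:50, 3:30, 4:18, 5:40, 6:24, 7:29, 8:32.
Giant-step multiplier: 59^(-9) ≡ 59^(72-9) = 59^63 ≡ 51 (mod 73).
Giant steps γ_i = 33·51^i mod 73: γ_0=33, γ_1=4, γ_2=58, γ_3=38, γ_4=40 (in table at j=5).
x = i·n + j = 4·9 + 5 = 41.
Check: 59^41 ≡ 33 (mod 73).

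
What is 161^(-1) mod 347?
222

gcd(161, 347) = 1, so the inverse exists.
Extended Euclidean algorithm on (347, 161):
347 = 2 × 161 + 25  ⟹  25 = (1)·347 + (-2)·161
161 = 6 × 25 + 11  ⟹  11 = (-6)·347 + (13)·161
25 = 2 × 11 + 3  ⟹  3 = (13)·347 + (-28)·161
11 = 3 × 3 + 2  ⟹  2 = (-45)·347 + (97)·161
3 = 1 × 2 + 1  ⟹  1 = (58)·347 + (-125)·161
So (-125)·161 ≡ 1 (mod 347), i.e. 161^(-1) ≡ -125 ≡ 222 (mod 347).
Check: 161 × 222 = 35742 ≡ 1 (mod 347)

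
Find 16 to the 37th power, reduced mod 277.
84

Repeated squaring. Binary of 37 = 100101.
16^1 ≡ 16 (mod 277); 16^2 ≡ 256 (mod 277); 16^4 ≡ 164 (mod 277); 16^8 ≡ 27 (mod 277); 16^16 ≡ 175 (mod 277); 16^32 ≡ 155 (mod 277)
16^37 = 16^1 × 16^4 × 16^32 ≡ 84 (mod 277)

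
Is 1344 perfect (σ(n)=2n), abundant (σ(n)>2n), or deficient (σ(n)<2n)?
abundant

Proper divisors of 1344: sum = 1 + 2 + 3 + 4 + 6 + 7 + 8 + 12 + ... + 224 + 336 + 448 + 672 (27 divisors) = 2720
Since 2720 > 1344, 1344 is abundant.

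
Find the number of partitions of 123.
2552338241

p(n) counts ways to write n as a sum of positive integers (order ignored).
Euler's pentagonal recurrence: p(k) = p(k-1) + p(k-2) - p(k-5) - p(k-7) + p(k-12) + p(k-15) - ... (offsets j(3j∓1)/2, signs ++--, p(0)=1, p(<0)=0).
DP table for k = 0..122: p(0)=1, p(1)=1, p(2)=2, p(3)=3, p(4)=5, p(5)=7, p(6)=11, p(7)=15, p(8)=22, p(9)=30, p(10)=42, p(11)=56, p(12)=77, p(13)=101, p(14)=135, p(15)=176, p(16)=231, p(17)=297, p(18)=385, p(19)=490, p(20)=627, p(21)=792, p(22)=1002, p(23)=1255, p(24)=1575, p(25)=1958, p(26)=2436, p(27)=3010, p(28)=3718, p(29)=4565, p(30)=5604, p(31)=6842, p(32)=8349, p(33)=10143, p(34)=12310, p(35)=14883, p(36)=17977, p(37)=21637, p(38)=26015, p(39)=31185, p(40)=37338, p(41)=44583, p(42)=53174, p(43)=63261, p(44)=75175, p(45)=89134, p(46)=105558, p(47)=124754, p(48)=147273, p(49)=173525, p(50)=204226, p(51)=239943, p(52)=281589, p(53)=329931, p(54)=386155, p(55)=451276, p(56)=526823, p(57)=614154, p(58)=715220, p(59)=831820, p(60)=966467, p(61)=1121505, p(62)=1300156, p(63)=1505499, p(64)=1741630, p(65)=2012558, p(66)=2323520, p(67)=2679689, p(68)=3087735, p(69)=3554345, p(70)=4087968, p(71)=4697205, p(72)=5392783, p(73)=6185689, p(74)=7089500, p(75)=8118264, p(76)=9289091, p(77)=10619863, p(78)=12132164, p(79)=13848650, p(80)=15796476, p(81)=18004327, p(82)=20506255, p(83)=23338469, p(84)=26543660, p(85)=30167357, p(86)=34262962, p(87)=38887673, p(88)=44108109, p(89)=49995925, p(90)=56634173, p(91)=64112359, p(92)=72533807, p(93)=82010177, p(94)=92669720, p(95)=104651419, p(96)=118114304, p(97)=133230930, p(98)=150198136, p(99)=169229875, p(100)=190569292, p(101)=214481126, p(102)=241265379, p(103)=271248950, p(104)=304801365, p(105)=342325709, p(106)=384276336, p(107)=431149389, p(108)=483502844, p(109)=541946240, p(110)=607163746, p(111)=679903203, p(112)=761002156, p(113)=851376628, p(114)=952050665, p(115)=1064144451, p(116)=1188908248, p(117)=1327710076, p(118)=1482074143, p(119)=1653668665, p(120)=1844349560, p(121)=2056148051, p(122)=2291320912.
Final step: p(123) = p(122) + p(121) - p(118) - p(116) + p(111) + p(108) - p(101) - p(97) + p(88) + p(83) - p(72) - p(66) + p(53) + p(46) - p(31) - p(23) + p(6)
= 2291320912 + 2056148051 - 1482074143 - 1188908248 + 679903203 + 483502844 - 214481126 - 133230930 + 44108109 + 23338469 - 5392783 - 2323520 + 329931 + 105558 - 6842 - 1255 + 11
= 2552338241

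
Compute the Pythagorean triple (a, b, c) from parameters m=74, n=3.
(5467, 444, 5485)

Euclid's formula: a = m² - n², b = 2mn, c = m² + n²
m = 74, n = 3
a = 74² - 3² = 5476 - 9 = 5467
b = 2 × 74 × 3 = 444
c = 74² + 3² = 5476 + 9 = 5485
Verification: 5467² + 444² = 29888089 + 197136 = 30085225 = 5485² ✓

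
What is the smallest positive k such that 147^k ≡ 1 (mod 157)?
39

157 is prime, so ord(147) divides φ(157) = 156.
Divisors of 156: 1, 2, 3, 4, 6, 12, 13, 26, 39, 52, 78, 156.
Repeated squaring: 147^1 ≡ 147, 147^2 ≡ 100, 147^4 ≡ 109, 147^8 ≡ 106, 147^16 ≡ 89, 147^32 ≡ 71, 147^64 ≡ 17, 147^128 ≡ 132 (mod 157).
Test 147^d mod 157 for each divisor d in increasing order:
147^1 ≡ 147
147^2 ≡ 100
147^3 = 147^2·147^1 ≡ 99
147^4 ≡ 109
147^6 = 147^4·147^2 ≡ 67
147^12 = 147^8·147^4 ≡ 93
147^13 = 147^8·147^4·147^1 ≡ 12
147^26 = 147^16·147^8·147^2 ≡ 144
147^39 = 147^32·147^4·147^2·147^1 ≡ 1  ← first divisor giving 1
The order is 39.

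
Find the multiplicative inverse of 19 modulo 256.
27

gcd(19, 256) = 1, so the inverse exists.
Extended Euclidean algorithm on (256, 19):
256 = 13 × 19 + 9  ⟹  9 = (1)·256 + (-13)·19
19 = 2 × 9 + 1  ⟹  1 = (-2)·256 + (27)·19
So (27)·19 ≡ 1 (mod 256), i.e. 19^(-1) ≡ 27 (mod 256).
Check: 19 × 27 = 513 ≡ 1 (mod 256)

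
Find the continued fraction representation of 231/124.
[1; 1, 6, 3, 2, 2]

Euclidean algorithm steps:
231 = 1 × 124 + 107
124 = 1 × 107 + 17
107 = 6 × 17 + 5
17 = 3 × 5 + 2
5 = 2 × 2 + 1
2 = 2 × 1 + 0
Continued fraction: [1; 1, 6, 3, 2, 2]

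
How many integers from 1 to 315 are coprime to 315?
144

315 = 3^2 × 5 × 7
φ(n) = n × ∏(1 - 1/p) for each prime p dividing n
φ(315) = 315 × (1 - 1/3) × (1 - 1/5) × (1 - 1/7) = 144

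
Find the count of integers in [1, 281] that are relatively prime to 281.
280

281 = 281
φ(n) = n × ∏(1 - 1/p) for each prime p dividing n
φ(281) = 281 × (1 - 1/281) = 280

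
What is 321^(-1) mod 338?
159

gcd(321, 338) = 1, so the inverse exists.
Extended Euclidean algorithm on (338, 321):
338 = 1 × 321 + 17  ⟹  17 = (1)·338 + (-1)·321
321 = 18 × 17 + 15  ⟹  15 = (-18)·338 + (19)·321
17 = 1 × 15 + 2  ⟹  2 = (19)·338 + (-20)·321
15 = 7 × 2 + 1  ⟹  1 = (-151)·338 + (159)·321
So (159)·321 ≡ 1 (mod 338), i.e. 321^(-1) ≡ 159 (mod 338).
Check: 321 × 159 = 51039 ≡ 1 (mod 338)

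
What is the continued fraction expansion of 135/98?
[1; 2, 1, 1, 1, 5, 2]

Euclidean algorithm steps:
135 = 1 × 98 + 37
98 = 2 × 37 + 24
37 = 1 × 24 + 13
24 = 1 × 13 + 11
13 = 1 × 11 + 2
11 = 5 × 2 + 1
2 = 2 × 1 + 0
Continued fraction: [1; 2, 1, 1, 1, 5, 2]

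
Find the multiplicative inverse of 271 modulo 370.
71

gcd(271, 370) = 1, so the inverse exists.
Extended Euclidean algorithm on (370, 271):
370 = 1 × 271 + 99  ⟹  99 = (1)·370 + (-1)·271
271 = 2 × 99 + 73  ⟹  73 = (-2)·370 + (3)·271
99 = 1 × 73 + 26  ⟹  26 = (3)·370 + (-4)·271
73 = 2 × 26 + 21  ⟹  21 = (-8)·370 + (11)·271
26 = 1 × 21 + 5  ⟹  5 = (11)·370 + (-15)·271
21 = 4 × 5 + 1  ⟹  1 = (-52)·370 + (71)·271
So (71)·271 ≡ 1 (mod 370), i.e. 271^(-1) ≡ 71 (mod 370).
Check: 271 × 71 = 19241 ≡ 1 (mod 370)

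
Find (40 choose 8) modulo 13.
0

Using Lucas' theorem:
Write n=40 and k=8 in base 13:
n in base 13: [3, 1]
k in base 13: [0, 8]
C(40,8) mod 13 = ∏ C(n_i, k_i) mod 13
Digit binomials (mod 13): C(3,0) = 1; C(1,8) = 0 (k_i > n_i)
Product: 1 × 0 = 0 ≡ 0 (mod 13)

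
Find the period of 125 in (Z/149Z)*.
37

149 is prime, so ord(125) divides φ(149) = 148.
Divisors of 148: 1, 2, 4, 37, 74, 148.
Repeated squaring: 125^1 ≡ 125, 125^2 ≡ 129, 125^4 ≡ 102, 125^8 ≡ 123, 125^16 ≡ 80, 125^32 ≡ 142, 125^64 ≡ 49, 125^128 ≡ 17 (mod 149).
Test 125^d mod 149 for each divisor d in increasing order:
125^1 ≡ 125
125^2 ≡ 129
125^4 ≡ 102
125^37 = 125^32·125^4·125^1 ≡ 1  ← first divisor giving 1
The order is 37.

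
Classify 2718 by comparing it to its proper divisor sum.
abundant

Proper divisors of 2718: sum = 1 + 2 + 3 + 6 + 9 + 18 + 151 + 302 + 453 + 906 + 1359 = 3210
Since 3210 > 2718, 2718 is abundant.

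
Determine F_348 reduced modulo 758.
244

Matrix identity: Q^n = [[F_(n+1), F_n], [F_n, F_(n-1)]] with Q = [[1,1],[1,0]].
n = 348 = 101011100₂. Square-and-multiply, entries mod 758:
Q^1 = [[1,1],[1,0]]
Q^2 = (Q^1)² = [[2,1],[1,1]]
Q^5 = (Q^2)²·Q = [[8,5],[5,3]]
Q^10 = (Q^5)² = [[89,55],[55,34]]
Q^21 = (Q^10)²·Q = [[277,334],[334,701]]
Q^43 = (Q^21)²·Q = [[255,301],[301,712]]
Q^87 = (Q^43)²·Q = [[231,236],[236,753]]
Q^174 = (Q^87)² = [[663,276],[276,387]]
Q^348 = (Q^174)² = [[305,244],[244,61]]
F_348 mod 758 = Q^348[0][1] = 244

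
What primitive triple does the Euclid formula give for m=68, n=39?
(3103, 5304, 6145)

Euclid's formula: a = m² - n², b = 2mn, c = m² + n²
m = 68, n = 39
a = 68² - 39² = 4624 - 1521 = 3103
b = 2 × 68 × 39 = 5304
c = 68² + 39² = 4624 + 1521 = 6145
Verification: 3103² + 5304² = 9628609 + 28132416 = 37761025 = 6145² ✓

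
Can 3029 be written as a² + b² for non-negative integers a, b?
2² + 55² (a=2, b=55)

Factorization: 3029 = 13 × 233
By Fermat: n is sum of two squares iff every prime p ≡ 3 (mod 4) appears to even power.
All primes ≡ 3 (mod 4) appear to even power.
Search a = 0, 1, 2, … for 3029 - a² a perfect square: first hit at a = 2: 3029 - 4 = 3025 = 55².
3029 = 2² + 55² = 4 + 3025 ✓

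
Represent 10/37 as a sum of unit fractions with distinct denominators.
1/4 + 1/50 + 1/3700

Greedy algorithm:
10/37: ceiling(37/10) = 4, use 1/4
3/148: ceiling(148/3) = 50, use 1/50
1/3700: ceiling(3700/1) = 3700, use 1/3700
Result: 10/37 = 1/4 + 1/50 + 1/3700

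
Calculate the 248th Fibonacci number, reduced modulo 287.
21

Matrix identity: Q^n = [[F_(n+1), F_n], [F_n, F_(n-1)]] with Q = [[1,1],[1,0]].
n = 248 = 11111000₂. Square-and-multiply, entries mod 287:
Q^1 = [[1,1],[1,0]]
Q^3 = (Q^1)²·Q = [[3,2],[2,1]]
Q^7 = (Q^3)²·Q = [[21,13],[13,8]]
Q^15 = (Q^7)²·Q = [[126,36],[36,90]]
Q^31 = (Q^15)²·Q = [[266,239],[239,27]]
Q^62 = (Q^31)² = [[162,286],[286,163]]
Q^124 = (Q^62)² = [[128,249],[249,166]]
Q^248 = (Q^124)² = [[34,21],[21,13]]
F_248 mod 287 = Q^248[0][1] = 21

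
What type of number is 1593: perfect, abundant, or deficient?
deficient

Proper divisors of 1593: sum = 1 + 3 + 9 + 27 + 59 + 177 + 531 = 807
Since 807 < 1593, 1593 is deficient.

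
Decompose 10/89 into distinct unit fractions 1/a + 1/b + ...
1/9 + 1/801

Greedy algorithm:
10/89: ceiling(89/10) = 9, use 1/9
1/801: ceiling(801/1) = 801, use 1/801
Result: 10/89 = 1/9 + 1/801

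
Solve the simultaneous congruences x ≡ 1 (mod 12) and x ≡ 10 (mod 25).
85

Using Chinese Remainder Theorem:
M = 12 × 25 = 300
M1 = 25, M2 = 12
y1 = 25^(-1) mod 12 = 1
y2 = 12^(-1) mod 25 = 23
x = (1×25×1 + 10×12×23) mod 300 = 85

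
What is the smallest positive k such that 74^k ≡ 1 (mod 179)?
89

179 is prime, so ord(74) divides φ(179) = 178.
Divisors of 178: 1, 2, 89, 178.
Repeated squaring: 74^1 ≡ 74, 74^2 ≡ 106, 74^4 ≡ 138, 74^8 ≡ 70, 74^16 ≡ 67, 74^32 ≡ 14, 74^64 ≡ 17, 74^128 ≡ 110 (mod 179).
Test 74^d mod 179 for each divisor d in increasing order:
74^1 ≡ 74
74^2 ≡ 106
74^89 = 74^64·74^16·74^8·74^1 ≡ 1  ← first divisor giving 1
The order is 89.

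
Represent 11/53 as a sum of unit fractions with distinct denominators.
1/5 + 1/133 + 1/35245

Greedy algorithm:
11/53: ceiling(53/11) = 5, use 1/5
2/265: ceiling(265/2) = 133, use 1/133
1/35245: ceiling(35245/1) = 35245, use 1/35245
Result: 11/53 = 1/5 + 1/133 + 1/35245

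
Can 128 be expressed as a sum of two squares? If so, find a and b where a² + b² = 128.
8² + 8² (a=8, b=8)

Factorization: 128 = 2^7
By Fermat: n is sum of two squares iff every prime p ≡ 3 (mod 4) appears to even power.
All primes ≡ 3 (mod 4) appear to even power.
Search a = 0, 1, 2, … for 128 - a² a perfect square: first hit at a = 8: 128 - 64 = 64 = 8².
128 = 8² + 8² = 64 + 64 ✓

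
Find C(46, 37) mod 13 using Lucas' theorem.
0

Using Lucas' theorem:
Write n=46 and k=37 in base 13:
n in base 13: [3, 7]
k in base 13: [2, 11]
C(46,37) mod 13 = ∏ C(n_i, k_i) mod 13
Digit binomials (mod 13): C(3,2) = 3; C(7,11) = 0 (k_i > n_i)
Product: 3 × 0 = 0 ≡ 0 (mod 13)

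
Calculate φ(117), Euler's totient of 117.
72

117 = 3^2 × 13
φ(n) = n × ∏(1 - 1/p) for each prime p dividing n
φ(117) = 117 × (1 - 1/3) × (1 - 1/13) = 72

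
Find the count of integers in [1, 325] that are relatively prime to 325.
240

325 = 5^2 × 13
φ(n) = n × ∏(1 - 1/p) for each prime p dividing n
φ(325) = 325 × (1 - 1/5) × (1 - 1/13) = 240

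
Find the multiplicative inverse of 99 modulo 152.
43

gcd(99, 152) = 1, so the inverse exists.
Extended Euclidean algorithm on (152, 99):
152 = 1 × 99 + 53  ⟹  53 = (1)·152 + (-1)·99
99 = 1 × 53 + 46  ⟹  46 = (-1)·152 + (2)·99
53 = 1 × 46 + 7  ⟹  7 = (2)·152 + (-3)·99
46 = 6 × 7 + 4  ⟹  4 = (-13)·152 + (20)·99
7 = 1 × 4 + 3  ⟹  3 = (15)·152 + (-23)·99
4 = 1 × 3 + 1  ⟹  1 = (-28)·152 + (43)·99
So (43)·99 ≡ 1 (mod 152), i.e. 99^(-1) ≡ 43 (mod 152).
Check: 99 × 43 = 4257 ≡ 1 (mod 152)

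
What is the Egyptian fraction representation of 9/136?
1/16 + 1/272

Greedy algorithm:
9/136: ceiling(136/9) = 16, use 1/16
1/272: ceiling(272/1) = 272, use 1/272
Result: 9/136 = 1/16 + 1/272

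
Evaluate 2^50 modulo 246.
40

Repeated squaring. Binary of 50 = 110010.
2^1 ≡ 2 (mod 246); 2^2 ≡ 4 (mod 246); 2^4 ≡ 16 (mod 246); 2^8 ≡ 10 (mod 246); 2^16 ≡ 100 (mod 246); 2^32 ≡ 160 (mod 246)
2^50 = 2^2 × 2^16 × 2^32 ≡ 40 (mod 246)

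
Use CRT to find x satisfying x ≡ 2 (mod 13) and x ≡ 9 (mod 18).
171

Using Chinese Remainder Theorem:
M = 13 × 18 = 234
M1 = 18, M2 = 13
y1 = 18^(-1) mod 13 = 8
y2 = 13^(-1) mod 18 = 7
x = (2×18×8 + 9×13×7) mod 234 = 171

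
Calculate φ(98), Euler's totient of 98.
42

98 = 2 × 7^2
φ(n) = n × ∏(1 - 1/p) for each prime p dividing n
φ(98) = 98 × (1 - 1/2) × (1 - 1/7) = 42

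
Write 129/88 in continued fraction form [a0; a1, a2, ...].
[1; 2, 6, 1, 5]

Euclidean algorithm steps:
129 = 1 × 88 + 41
88 = 2 × 41 + 6
41 = 6 × 6 + 5
6 = 1 × 5 + 1
5 = 5 × 1 + 0
Continued fraction: [1; 2, 6, 1, 5]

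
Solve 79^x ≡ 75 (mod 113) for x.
79

Baby-step giant-step with step n = ⌈√113⌉ = 11.
Baby steps 79^j mod 113 (j:value) for j=0..10: 0:1, 1:79, 2:26, 3:20, 4:111, 5:68, 6:61, 7:73, 8:4, 9:90, 10:104.
Giant-step multiplier: 79^(-11) ≡ 79^(112-11) = 79^101 ≡ 89 (mod 113).
Giant steps γ_i = 75·89^i mod 113: γ_0=75, γ_1=8, γ_2=34, γ_3=88, γ_4=35, γ_5=64, γ_6=46, γ_7=26 (in table at j=2).
x = i·n + j = 7·11 + 2 = 79.
Check: 79^79 ≡ 75 (mod 113).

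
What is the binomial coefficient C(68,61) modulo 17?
0

Using Lucas' theorem:
Write n=68 and k=61 in base 17:
n in base 17: [4, 0]
k in base 17: [3, 10]
C(68,61) mod 17 = ∏ C(n_i, k_i) mod 17
Digit binomials (mod 17): C(4,3) = 4; C(0,10) = 0 (k_i > n_i)
Product: 4 × 0 = 0 ≡ 0 (mod 17)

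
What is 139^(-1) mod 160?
99

gcd(139, 160) = 1, so the inverse exists.
Extended Euclidean algorithm on (160, 139):
160 = 1 × 139 + 21  ⟹  21 = (1)·160 + (-1)·139
139 = 6 × 21 + 13  ⟹  13 = (-6)·160 + (7)·139
21 = 1 × 13 + 8  ⟹  8 = (7)·160 + (-8)·139
13 = 1 × 8 + 5  ⟹  5 = (-13)·160 + (15)·139
8 = 1 × 5 + 3  ⟹  3 = (20)·160 + (-23)·139
5 = 1 × 3 + 2  ⟹  2 = (-33)·160 + (38)·139
3 = 1 × 2 + 1  ⟹  1 = (53)·160 + (-61)·139
So (-61)·139 ≡ 1 (mod 160), i.e. 139^(-1) ≡ -61 ≡ 99 (mod 160).
Check: 139 × 99 = 13761 ≡ 1 (mod 160)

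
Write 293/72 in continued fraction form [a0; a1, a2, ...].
[4; 14, 2, 2]

Euclidean algorithm steps:
293 = 4 × 72 + 5
72 = 14 × 5 + 2
5 = 2 × 2 + 1
2 = 2 × 1 + 0
Continued fraction: [4; 14, 2, 2]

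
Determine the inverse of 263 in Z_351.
347

gcd(263, 351) = 1, so the inverse exists.
Extended Euclidean algorithm on (351, 263):
351 = 1 × 263 + 88  ⟹  88 = (1)·351 + (-1)·263
263 = 2 × 88 + 87  ⟹  87 = (-2)·351 + (3)·263
88 = 1 × 87 + 1  ⟹  1 = (3)·351 + (-4)·263
So (-4)·263 ≡ 1 (mod 351), i.e. 263^(-1) ≡ -4 ≡ 347 (mod 351).
Check: 263 × 347 = 91261 ≡ 1 (mod 351)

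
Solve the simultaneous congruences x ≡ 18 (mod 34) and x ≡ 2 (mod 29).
698

Using Chinese Remainder Theorem:
M = 34 × 29 = 986
M1 = 29, M2 = 34
y1 = 29^(-1) mod 34 = 27
y2 = 34^(-1) mod 29 = 6
x = (18×29×27 + 2×34×6) mod 986 = 698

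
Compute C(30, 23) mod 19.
7

Using Lucas' theorem:
Write n=30 and k=23 in base 19:
n in base 19: [1, 11]
k in base 19: [1, 4]
C(30,23) mod 19 = ∏ C(n_i, k_i) mod 19
Digit binomials (mod 19): C(1,1) = 1; C(11,4) = 330 ≡ 7
Product: 1 × 7 = 7 ≡ 7 (mod 19)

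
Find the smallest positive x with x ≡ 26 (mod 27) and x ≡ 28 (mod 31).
431

Using Chinese Remainder Theorem:
M = 27 × 31 = 837
M1 = 31, M2 = 27
y1 = 31^(-1) mod 27 = 7
y2 = 27^(-1) mod 31 = 23
x = (26×31×7 + 28×27×23) mod 837 = 431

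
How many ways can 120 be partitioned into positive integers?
1844349560

p(n) counts ways to write n as a sum of positive integers (order ignored).
Euler's pentagonal recurrence: p(k) = p(k-1) + p(k-2) - p(k-5) - p(k-7) + p(k-12) + p(k-15) - ... (offsets j(3j∓1)/2, signs ++--, p(0)=1, p(<0)=0).
DP table for k = 0..119: p(0)=1, p(1)=1, p(2)=2, p(3)=3, p(4)=5, p(5)=7, p(6)=11, p(7)=15, p(8)=22, p(9)=30, p(10)=42, p(11)=56, p(12)=77, p(13)=101, p(14)=135, p(15)=176, p(16)=231, p(17)=297, p(18)=385, p(19)=490, p(20)=627, p(21)=792, p(22)=1002, p(23)=1255, p(24)=1575, p(25)=1958, p(26)=2436, p(27)=3010, p(28)=3718, p(29)=4565, p(30)=5604, p(31)=6842, p(32)=8349, p(33)=10143, p(34)=12310, p(35)=14883, p(36)=17977, p(37)=21637, p(38)=26015, p(39)=31185, p(40)=37338, p(41)=44583, p(42)=53174, p(43)=63261, p(44)=75175, p(45)=89134, p(46)=105558, p(47)=124754, p(48)=147273, p(49)=173525, p(50)=204226, p(51)=239943, p(52)=281589, p(53)=329931, p(54)=386155, p(55)=451276, p(56)=526823, p(57)=614154, p(58)=715220, p(59)=831820, p(60)=966467, p(61)=1121505, p(62)=1300156, p(63)=1505499, p(64)=1741630, p(65)=2012558, p(66)=2323520, p(67)=2679689, p(68)=3087735, p(69)=3554345, p(70)=4087968, p(71)=4697205, p(72)=5392783, p(73)=6185689, p(74)=7089500, p(75)=8118264, p(76)=9289091, p(77)=10619863, p(78)=12132164, p(79)=13848650, p(80)=15796476, p(81)=18004327, p(82)=20506255, p(83)=23338469, p(84)=26543660, p(85)=30167357, p(86)=34262962, p(87)=38887673, p(88)=44108109, p(89)=49995925, p(90)=56634173, p(91)=64112359, p(92)=72533807, p(93)=82010177, p(94)=92669720, p(95)=104651419, p(96)=118114304, p(97)=133230930, p(98)=150198136, p(99)=169229875, p(100)=190569292, p(101)=214481126, p(102)=241265379, p(103)=271248950, p(104)=304801365, p(105)=342325709, p(106)=384276336, p(107)=431149389, p(108)=483502844, p(109)=541946240, p(110)=607163746, p(111)=679903203, p(112)=761002156, p(113)=851376628, p(114)=952050665, p(115)=1064144451, p(116)=1188908248, p(117)=1327710076, p(118)=1482074143, p(119)=1653668665.
Final step: p(120) = p(119) + p(118) - p(115) - p(113) + p(108) + p(105) - p(98) - p(94) + p(85) + p(80) - p(69) - p(63) + p(50) + p(43) - p(28) - p(20) + p(3)
= 1653668665 + 1482074143 - 1064144451 - 851376628 + 483502844 + 342325709 - 150198136 - 92669720 + 30167357 + 15796476 - 3554345 - 1505499 + 204226 + 63261 - 3718 - 627 + 3
= 1844349560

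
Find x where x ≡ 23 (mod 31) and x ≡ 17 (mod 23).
178

Using Chinese Remainder Theorem:
M = 31 × 23 = 713
M1 = 23, M2 = 31
y1 = 23^(-1) mod 31 = 27
y2 = 31^(-1) mod 23 = 3
x = (23×23×27 + 17×31×3) mod 713 = 178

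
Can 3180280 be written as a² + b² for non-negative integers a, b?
Not possible

Factorization: 3180280 = 2^3 × 5 × 43^3
By Fermat: n is sum of two squares iff every prime p ≡ 3 (mod 4) appears to even power.
Prime(s) ≡ 3 (mod 4) with odd exponent: [(43, 3)]
Therefore 3180280 cannot be expressed as a² + b².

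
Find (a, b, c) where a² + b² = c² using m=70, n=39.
(3379, 5460, 6421)

Euclid's formula: a = m² - n², b = 2mn, c = m² + n²
m = 70, n = 39
a = 70² - 39² = 4900 - 1521 = 3379
b = 2 × 70 × 39 = 5460
c = 70² + 39² = 4900 + 1521 = 6421
Verification: 3379² + 5460² = 11417641 + 29811600 = 41229241 = 6421² ✓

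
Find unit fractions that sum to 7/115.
1/17 + 1/489 + 1/955995

Greedy algorithm:
7/115: ceiling(115/7) = 17, use 1/17
4/1955: ceiling(1955/4) = 489, use 1/489
1/955995: ceiling(955995/1) = 955995, use 1/955995
Result: 7/115 = 1/17 + 1/489 + 1/955995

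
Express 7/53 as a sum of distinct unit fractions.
1/8 + 1/142 + 1/30104

Greedy algorithm:
7/53: ceiling(53/7) = 8, use 1/8
3/424: ceiling(424/3) = 142, use 1/142
1/30104: ceiling(30104/1) = 30104, use 1/30104
Result: 7/53 = 1/8 + 1/142 + 1/30104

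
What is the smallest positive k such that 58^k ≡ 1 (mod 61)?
5

61 is prime, so ord(58) divides φ(61) = 60.
Divisors of 60: 1, 2, 3, 4, 5, 6, 10, 12, 15, 20, 30, 60.
Repeated squaring: 58^1 ≡ 58, 58^2 ≡ 9, 58^4 ≡ 20, 58^8 ≡ 34, 58^16 ≡ 58, 58^32 ≡ 9 (mod 61).
Test 58^d mod 61 for each divisor d in increasing order:
58^1 ≡ 58
58^2 ≡ 9
58^3 = 58^2·58^1 ≡ 34
58^4 ≡ 20
58^5 = 58^4·58^1 ≡ 1  ← first divisor giving 1
The order is 5.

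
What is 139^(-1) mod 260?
159

gcd(139, 260) = 1, so the inverse exists.
Extended Euclidean algorithm on (260, 139):
260 = 1 × 139 + 121  ⟹  121 = (1)·260 + (-1)·139
139 = 1 × 121 + 18  ⟹  18 = (-1)·260 + (2)·139
121 = 6 × 18 + 13  ⟹  13 = (7)·260 + (-13)·139
18 = 1 × 13 + 5  ⟹  5 = (-8)·260 + (15)·139
13 = 2 × 5 + 3  ⟹  3 = (23)·260 + (-43)·139
5 = 1 × 3 + 2  ⟹  2 = (-31)·260 + (58)·139
3 = 1 × 2 + 1  ⟹  1 = (54)·260 + (-101)·139
So (-101)·139 ≡ 1 (mod 260), i.e. 139^(-1) ≡ -101 ≡ 159 (mod 260).
Check: 139 × 159 = 22101 ≡ 1 (mod 260)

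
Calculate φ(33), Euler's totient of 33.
20

33 = 3 × 11
φ(n) = n × ∏(1 - 1/p) for each prime p dividing n
φ(33) = 33 × (1 - 1/3) × (1 - 1/11) = 20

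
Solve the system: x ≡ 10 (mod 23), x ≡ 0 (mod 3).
33

Using Chinese Remainder Theorem:
M = 23 × 3 = 69
M1 = 3, M2 = 23
y1 = 3^(-1) mod 23 = 8
y2 = 23^(-1) mod 3 = 2
x = (10×3×8 + 0×23×2) mod 69 = 33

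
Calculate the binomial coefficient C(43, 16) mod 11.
8

Using Lucas' theorem:
Write n=43 and k=16 in base 11:
n in base 11: [3, 10]
k in base 11: [1, 5]
C(43,16) mod 11 = ∏ C(n_i, k_i) mod 11
Digit binomials (mod 11): C(3,1) = 3; C(10,5) = 252 ≡ 10
Product: 3 × 10 = 30 ≡ 8 (mod 11)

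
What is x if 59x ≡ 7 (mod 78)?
x ≡ 53 (mod 78)

gcd(59, 78) = 1, which divides 7, so solutions exist.
Find 59^(-1) mod 78 by the extended Euclidean algorithm:
78 = 1 × 59 + 19  ⟹  19 = (1)·78 + (-1)·59
59 = 3 × 19 + 2  ⟹  2 = (-3)·78 + (4)·59
19 = 9 × 2 + 1  ⟹  1 = (28)·78 + (-37)·59
So (-37)·59 ≡ 1 (mod 78), i.e. 59^(-1) ≡ -37 ≡ 41 (mod 78).
x ≡ 41 × 7 = 287 ≡ 53 (mod 78).
Check: 59 × 53 = 3127 ≡ 7 (mod 78).
Unique solution: x ≡ 53 (mod 78)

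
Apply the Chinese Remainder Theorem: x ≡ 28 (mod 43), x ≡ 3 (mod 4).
71

Using Chinese Remainder Theorem:
M = 43 × 4 = 172
M1 = 4, M2 = 43
y1 = 4^(-1) mod 43 = 11
y2 = 43^(-1) mod 4 = 3
x = (28×4×11 + 3×43×3) mod 172 = 71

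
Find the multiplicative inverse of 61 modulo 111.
91

gcd(61, 111) = 1, so the inverse exists.
Extended Euclidean algorithm on (111, 61):
111 = 1 × 61 + 50  ⟹  50 = (1)·111 + (-1)·61
61 = 1 × 50 + 11  ⟹  11 = (-1)·111 + (2)·61
50 = 4 × 11 + 6  ⟹  6 = (5)·111 + (-9)·61
11 = 1 × 6 + 5  ⟹  5 = (-6)·111 + (11)·61
6 = 1 × 5 + 1  ⟹  1 = (11)·111 + (-20)·61
So (-20)·61 ≡ 1 (mod 111), i.e. 61^(-1) ≡ -20 ≡ 91 (mod 111).
Check: 61 × 91 = 5551 ≡ 1 (mod 111)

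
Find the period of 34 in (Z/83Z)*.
82

83 is prime, so ord(34) divides φ(83) = 82.
Divisors of 82: 1, 2, 41, 82.
Repeated squaring: 34^1 ≡ 34, 34^2 ≡ 77, 34^4 ≡ 36, 34^8 ≡ 51, 34^16 ≡ 28, 34^32 ≡ 37, 34^64 ≡ 41 (mod 83).
Test 34^d mod 83 for each divisor d in increasing order:
34^1 ≡ 34
34^2 ≡ 77
34^41 = 34^32·34^8·34^1 ≡ 82
34^82 = 34^64·34^16·34^2 ≡ 1  ← first divisor giving 1
The order is 82.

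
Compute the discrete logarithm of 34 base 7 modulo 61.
12

Baby-step giant-step with step n = ⌈√61⌉ = 8.
Baby steps 7^j mod 61 (j:value) for j=0..7: 0:1, 1:7, 2:49, 3:38, 4:22, 5:32, 6:41, 7:43.
Giant-step multiplier: 7^(-8) ≡ 7^(60-8) = 7^52 ≡ 15 (mod 61).
Giant steps γ_i = 34·15^i mod 61: γ_0=34, γ_1=22 (in table at j=4).
x = i·n + j = 1·8 + 4 = 12.
Check: 7^12 ≡ 34 (mod 61).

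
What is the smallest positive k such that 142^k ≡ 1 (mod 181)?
18

181 is prime, so ord(142) divides φ(181) = 180.
Divisors of 180: 1, 2, 3, 4, 5, 6, 9, 10, 12, 15, 18, 20, 30, 36, 45, 60, 90, 180.
Repeated squaring: 142^1 ≡ 142, 142^2 ≡ 73, 142^4 ≡ 80, 142^8 ≡ 65, 142^16 ≡ 62, 142^32 ≡ 43, 142^64 ≡ 39, 142^128 ≡ 73 (mod 181).
Test 142^d mod 181 for each divisor d in increasing order:
142^1 ≡ 142
142^2 ≡ 73
142^3 = 142^2·142^1 ≡ 49
142^4 ≡ 80
142^5 = 142^4·142^1 ≡ 138
142^6 = 142^4·142^2 ≡ 48
142^9 = 142^8·142^1 ≡ 180
142^10 = 142^8·142^2 ≡ 39
142^12 = 142^8·142^4 ≡ 132
142^15 = 142^8·142^4·142^2·142^1 ≡ 133
142^18 = 142^16·142^2 ≡ 1  ← first divisor giving 1
The order is 18.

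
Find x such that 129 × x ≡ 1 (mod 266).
33

gcd(129, 266) = 1, so the inverse exists.
Extended Euclidean algorithm on (266, 129):
266 = 2 × 129 + 8  ⟹  8 = (1)·266 + (-2)·129
129 = 16 × 8 + 1  ⟹  1 = (-16)·266 + (33)·129
So (33)·129 ≡ 1 (mod 266), i.e. 129^(-1) ≡ 33 (mod 266).
Check: 129 × 33 = 4257 ≡ 1 (mod 266)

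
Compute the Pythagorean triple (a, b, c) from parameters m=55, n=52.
(321, 5720, 5729)

Euclid's formula: a = m² - n², b = 2mn, c = m² + n²
m = 55, n = 52
a = 55² - 52² = 3025 - 2704 = 321
b = 2 × 55 × 52 = 5720
c = 55² + 52² = 3025 + 2704 = 5729
Verification: 321² + 5720² = 103041 + 32718400 = 32821441 = 5729² ✓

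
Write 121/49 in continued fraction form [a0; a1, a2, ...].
[2; 2, 7, 1, 2]

Euclidean algorithm steps:
121 = 2 × 49 + 23
49 = 2 × 23 + 3
23 = 7 × 3 + 2
3 = 1 × 2 + 1
2 = 2 × 1 + 0
Continued fraction: [2; 2, 7, 1, 2]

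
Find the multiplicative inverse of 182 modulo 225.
68

gcd(182, 225) = 1, so the inverse exists.
Extended Euclidean algorithm on (225, 182):
225 = 1 × 182 + 43  ⟹  43 = (1)·225 + (-1)·182
182 = 4 × 43 + 10  ⟹  10 = (-4)·225 + (5)·182
43 = 4 × 10 + 3  ⟹  3 = (17)·225 + (-21)·182
10 = 3 × 3 + 1  ⟹  1 = (-55)·225 + (68)·182
So (68)·182 ≡ 1 (mod 225), i.e. 182^(-1) ≡ 68 (mod 225).
Check: 182 × 68 = 12376 ≡ 1 (mod 225)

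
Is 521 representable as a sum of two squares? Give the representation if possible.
11² + 20² (a=11, b=20)

Factorization: 521 = 521
By Fermat: n is sum of two squares iff every prime p ≡ 3 (mod 4) appears to even power.
All primes ≡ 3 (mod 4) appear to even power.
Search a = 0, 1, 2, … for 521 - a² a perfect square: first hit at a = 11: 521 - 121 = 400 = 20².
521 = 11² + 20² = 121 + 400 ✓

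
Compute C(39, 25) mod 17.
0

Using Lucas' theorem:
Write n=39 and k=25 in base 17:
n in base 17: [2, 5]
k in base 17: [1, 8]
C(39,25) mod 17 = ∏ C(n_i, k_i) mod 17
Digit binomials (mod 17): C(2,1) = 2; C(5,8) = 0 (k_i > n_i)
Product: 2 × 0 = 0 ≡ 0 (mod 17)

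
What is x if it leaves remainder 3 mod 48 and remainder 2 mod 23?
531

Using Chinese Remainder Theorem:
M = 48 × 23 = 1104
M1 = 23, M2 = 48
y1 = 23^(-1) mod 48 = 23
y2 = 48^(-1) mod 23 = 12
x = (3×23×23 + 2×48×12) mod 1104 = 531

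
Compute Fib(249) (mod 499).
479

Matrix identity: Q^n = [[F_(n+1), F_n], [F_n, F_(n-1)]] with Q = [[1,1],[1,0]].
n = 249 = 11111001₂. Square-and-multiply, entries mod 499:
Q^1 = [[1,1],[1,0]]
Q^3 = (Q^1)²·Q = [[3,2],[2,1]]
Q^7 = (Q^3)²·Q = [[21,13],[13,8]]
Q^15 = (Q^7)²·Q = [[488,111],[111,377]]
Q^31 = (Q^15)²·Q = [[174,466],[466,207]]
Q^62 = (Q^31)² = [[427,401],[401,26]]
Q^124 = (Q^62)² = [[317,17],[17,300]]
Q^249 = (Q^124)²·Q = [[489,479],[479,10]]
F_249 mod 499 = Q^249[0][1] = 479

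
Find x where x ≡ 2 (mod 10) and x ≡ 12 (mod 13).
12

Using Chinese Remainder Theorem:
M = 10 × 13 = 130
M1 = 13, M2 = 10
y1 = 13^(-1) mod 10 = 7
y2 = 10^(-1) mod 13 = 4
x = (2×13×7 + 12×10×4) mod 130 = 12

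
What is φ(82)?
40

82 = 2 × 41
φ(n) = n × ∏(1 - 1/p) for each prime p dividing n
φ(82) = 82 × (1 - 1/2) × (1 - 1/41) = 40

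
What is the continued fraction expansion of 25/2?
[12; 2]

Euclidean algorithm steps:
25 = 12 × 2 + 1
2 = 2 × 1 + 0
Continued fraction: [12; 2]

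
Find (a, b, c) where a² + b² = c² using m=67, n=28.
(3705, 3752, 5273)

Euclid's formula: a = m² - n², b = 2mn, c = m² + n²
m = 67, n = 28
a = 67² - 28² = 4489 - 784 = 3705
b = 2 × 67 × 28 = 3752
c = 67² + 28² = 4489 + 784 = 5273
Verification: 3705² + 3752² = 13727025 + 14077504 = 27804529 = 5273² ✓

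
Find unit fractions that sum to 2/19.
1/10 + 1/190

Greedy algorithm:
2/19: ceiling(19/2) = 10, use 1/10
1/190: ceiling(190/1) = 190, use 1/190
Result: 2/19 = 1/10 + 1/190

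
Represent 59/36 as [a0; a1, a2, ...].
[1; 1, 1, 1, 3, 3]

Euclidean algorithm steps:
59 = 1 × 36 + 23
36 = 1 × 23 + 13
23 = 1 × 13 + 10
13 = 1 × 10 + 3
10 = 3 × 3 + 1
3 = 3 × 1 + 0
Continued fraction: [1; 1, 1, 1, 3, 3]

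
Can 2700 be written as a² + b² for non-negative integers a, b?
Not possible

Factorization: 2700 = 2^2 × 3^3 × 5^2
By Fermat: n is sum of two squares iff every prime p ≡ 3 (mod 4) appears to even power.
Prime(s) ≡ 3 (mod 4) with odd exponent: [(3, 3)]
Therefore 2700 cannot be expressed as a² + b².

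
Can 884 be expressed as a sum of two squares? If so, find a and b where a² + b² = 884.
10² + 28² (a=10, b=28)

Factorization: 884 = 2^2 × 13 × 17
By Fermat: n is sum of two squares iff every prime p ≡ 3 (mod 4) appears to even power.
All primes ≡ 3 (mod 4) appear to even power.
Search a = 0, 1, 2, … for 884 - a² a perfect square: first hit at a = 10: 884 - 100 = 784 = 28².
884 = 10² + 28² = 100 + 784 ✓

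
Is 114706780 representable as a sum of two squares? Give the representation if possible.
Not possible

Factorization: 114706780 = 2^2 × 5 × 179^3
By Fermat: n is sum of two squares iff every prime p ≡ 3 (mod 4) appears to even power.
Prime(s) ≡ 3 (mod 4) with odd exponent: [(179, 3)]
Therefore 114706780 cannot be expressed as a² + b².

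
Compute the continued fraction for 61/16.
[3; 1, 4, 3]

Euclidean algorithm steps:
61 = 3 × 16 + 13
16 = 1 × 13 + 3
13 = 4 × 3 + 1
3 = 3 × 1 + 0
Continued fraction: [3; 1, 4, 3]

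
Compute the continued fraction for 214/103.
[2; 12, 1, 7]

Euclidean algorithm steps:
214 = 2 × 103 + 8
103 = 12 × 8 + 7
8 = 1 × 7 + 1
7 = 7 × 1 + 0
Continued fraction: [2; 12, 1, 7]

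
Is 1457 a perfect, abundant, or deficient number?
deficient

Proper divisors of 1457: sum = 1 + 31 + 47 = 79
Since 79 < 1457, 1457 is deficient.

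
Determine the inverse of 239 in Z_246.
35

gcd(239, 246) = 1, so the inverse exists.
Extended Euclidean algorithm on (246, 239):
246 = 1 × 239 + 7  ⟹  7 = (1)·246 + (-1)·239
239 = 34 × 7 + 1  ⟹  1 = (-34)·246 + (35)·239
So (35)·239 ≡ 1 (mod 246), i.e. 239^(-1) ≡ 35 (mod 246).
Check: 239 × 35 = 8365 ≡ 1 (mod 246)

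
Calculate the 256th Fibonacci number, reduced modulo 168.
147

Matrix identity: Q^n = [[F_(n+1), F_n], [F_n, F_(n-1)]] with Q = [[1,1],[1,0]].
n = 256 = 100000000₂. Square-and-multiply, entries mod 168:
Q^1 = [[1,1],[1,0]]
Q^2 = (Q^1)² = [[2,1],[1,1]]
Q^4 = (Q^2)² = [[5,3],[3,2]]
Q^8 = (Q^4)² = [[34,21],[21,13]]
Q^16 = (Q^8)² = [[85,147],[147,106]]
Q^32 = (Q^16)² = [[106,21],[21,85]]
Q^64 = (Q^32)² = [[85,147],[147,106]]
Q^128 = (Q^64)² = [[106,21],[21,85]]
Q^256 = (Q^128)² = [[85,147],[147,106]]
F_256 mod 168 = Q^256[0][1] = 147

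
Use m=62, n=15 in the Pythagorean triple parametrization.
(3619, 1860, 4069)

Euclid's formula: a = m² - n², b = 2mn, c = m² + n²
m = 62, n = 15
a = 62² - 15² = 3844 - 225 = 3619
b = 2 × 62 × 15 = 1860
c = 62² + 15² = 3844 + 225 = 4069
Verification: 3619² + 1860² = 13097161 + 3459600 = 16556761 = 4069² ✓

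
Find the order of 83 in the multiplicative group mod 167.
166

167 is prime, so ord(83) divides φ(167) = 166.
Divisors of 166: 1, 2, 83, 166.
Repeated squaring: 83^1 ≡ 83, 83^2 ≡ 42, 83^4 ≡ 94, 83^8 ≡ 152, 83^16 ≡ 58, 83^32 ≡ 24, 83^64 ≡ 75, 83^128 ≡ 114 (mod 167).
Test 83^d mod 167 for each divisor d in increasing order:
83^1 ≡ 83
83^2 ≡ 42
83^83 = 83^64·83^16·83^2·83^1 ≡ 166
83^166 = 83^128·83^32·83^4·83^2 ≡ 1  ← first divisor giving 1
The order is 166.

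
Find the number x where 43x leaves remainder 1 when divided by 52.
23

gcd(43, 52) = 1, so the inverse exists.
Extended Euclidean algorithm on (52, 43):
52 = 1 × 43 + 9  ⟹  9 = (1)·52 + (-1)·43
43 = 4 × 9 + 7  ⟹  7 = (-4)·52 + (5)·43
9 = 1 × 7 + 2  ⟹  2 = (5)·52 + (-6)·43
7 = 3 × 2 + 1  ⟹  1 = (-19)·52 + (23)·43
So (23)·43 ≡ 1 (mod 52), i.e. 43^(-1) ≡ 23 (mod 52).
Check: 43 × 23 = 989 ≡ 1 (mod 52)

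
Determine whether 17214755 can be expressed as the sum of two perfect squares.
Not possible

Factorization: 17214755 = 5 × 151^3
By Fermat: n is sum of two squares iff every prime p ≡ 3 (mod 4) appears to even power.
Prime(s) ≡ 3 (mod 4) with odd exponent: [(151, 3)]
Therefore 17214755 cannot be expressed as a² + b².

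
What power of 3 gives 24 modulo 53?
44

Baby-step giant-step with step n = ⌈√53⌉ = 8.
Baby steps 3^j mod 53 (j:value) for j=0..7: 0:1, 1:3, 2:9, 3:27, 4:28, 5:31, 6:40, 7:14.
Giant-step multiplier: 3^(-8) ≡ 3^(52-8) = 3^44 ≡ 24 (mod 53).
Giant steps γ_i = 24·24^i mod 53: γ_0=24, γ_1=46, γ_2=44, γ_3=49, γ_4=10, γ_5=28 (in table at j=4).
x = i·n + j = 5·8 + 4 = 44.
Check: 3^44 ≡ 24 (mod 53).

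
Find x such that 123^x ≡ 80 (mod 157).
7

Baby-step giant-step with step n = ⌈√157⌉ = 13.
Baby steps 123^j mod 157 (j:value) for j=0..12: 0:1, 1:123, 2:57, 3:103, 4:109, 5:62, 6:90, 7:80, 8:106, 9:7, 10:76, 11:85, 12:93.
h = 80 is already in the table at j=7, so x = 7.
Check: 123^7 ≡ 80 (mod 157).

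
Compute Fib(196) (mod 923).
546

Matrix identity: Q^n = [[F_(n+1), F_n], [F_n, F_(n-1)]] with Q = [[1,1],[1,0]].
n = 196 = 11000100₂. Square-and-multiply, entries mod 923:
Q^1 = [[1,1],[1,0]]
Q^3 = (Q^1)²·Q = [[3,2],[2,1]]
Q^6 = (Q^3)² = [[13,8],[8,5]]
Q^12 = (Q^6)² = [[233,144],[144,89]]
Q^24 = (Q^12)² = [[262,218],[218,44]]
Q^49 = (Q^24)²·Q = [[122,793],[793,252]]
Q^98 = (Q^49)² = [[402,299],[299,103]]
Q^196 = (Q^98)² = [[872,546],[546,326]]
F_196 mod 923 = Q^196[0][1] = 546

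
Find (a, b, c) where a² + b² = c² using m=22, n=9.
(403, 396, 565)

Euclid's formula: a = m² - n², b = 2mn, c = m² + n²
m = 22, n = 9
a = 22² - 9² = 484 - 81 = 403
b = 2 × 22 × 9 = 396
c = 22² + 9² = 484 + 81 = 565
Verification: 403² + 396² = 162409 + 156816 = 319225 = 565² ✓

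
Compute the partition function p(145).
24908858009

p(n) counts ways to write n as a sum of positive integers (order ignored).
Euler's pentagonal recurrence: p(k) = p(k-1) + p(k-2) - p(k-5) - p(k-7) + p(k-12) + p(k-15) - ... (offsets j(3j∓1)/2, signs ++--, p(0)=1, p(<0)=0).
DP table for k = 0..144: p(0)=1, p(1)=1, p(2)=2, p(3)=3, p(4)=5, p(5)=7, p(6)=11, p(7)=15, p(8)=22, p(9)=30, p(10)=42, p(11)=56, p(12)=77, p(13)=101, p(14)=135, p(15)=176, p(16)=231, p(17)=297, p(18)=385, p(19)=490, p(20)=627, p(21)=792, p(22)=1002, p(23)=1255, p(24)=1575, p(25)=1958, p(26)=2436, p(27)=3010, p(28)=3718, p(29)=4565, p(30)=5604, p(31)=6842, p(32)=8349, p(33)=10143, p(34)=12310, p(35)=14883, p(36)=17977, p(37)=21637, p(38)=26015, p(39)=31185, p(40)=37338, p(41)=44583, p(42)=53174, p(43)=63261, p(44)=75175, p(45)=89134, p(46)=105558, p(47)=124754, p(48)=147273, p(49)=173525, p(50)=204226, p(51)=239943, p(52)=281589, p(53)=329931, p(54)=386155, p(55)=451276, p(56)=526823, p(57)=614154, p(58)=715220, p(59)=831820, p(60)=966467, p(61)=1121505, p(62)=1300156, p(63)=1505499, p(64)=1741630, p(65)=2012558, p(66)=2323520, p(67)=2679689, p(68)=3087735, p(69)=3554345, p(70)=4087968, p(71)=4697205, p(72)=5392783, p(73)=6185689, p(74)=7089500, p(75)=8118264, p(76)=9289091, p(77)=10619863, p(78)=12132164, p(79)=13848650, p(80)=15796476, p(81)=18004327, p(82)=20506255, p(83)=23338469, p(84)=26543660, p(85)=30167357, p(86)=34262962, p(87)=38887673, p(88)=44108109, p(89)=49995925, p(90)=56634173, p(91)=64112359, p(92)=72533807, p(93)=82010177, p(94)=92669720, p(95)=104651419, p(96)=118114304, p(97)=133230930, p(98)=150198136, p(99)=169229875, p(100)=190569292, p(101)=214481126, p(102)=241265379, p(103)=271248950, p(104)=304801365, p(105)=342325709, p(106)=384276336, p(107)=431149389, p(108)=483502844, p(109)=541946240, p(110)=607163746, p(111)=679903203, p(112)=761002156, p(113)=851376628, p(114)=952050665, p(115)=1064144451, p(116)=1188908248, p(117)=1327710076, p(118)=1482074143, p(119)=1653668665, p(120)=1844349560, p(121)=2056148051, p(122)=2291320912, p(123)=2552338241, p(124)=2841940500, p(125)=3163127352, p(126)=3519222692, p(127)=3913864295, p(128)=4351078600, p(129)=4835271870, p(130)=5371315400, p(131)=5964539504, p(132)=6620830889, p(133)=7346629512, p(134)=8149040695, p(135)=9035836076, p(136)=10015581680, p(137)=11097645016, p(138)=12292341831, p(139)=13610949895, p(140)=15065878135, p(141)=16670689208, p(142)=18440293320, p(143)=20390982757, p(144)=22540654445.
Final step: p(145) = p(144) + p(143) - p(140) - p(138) + p(133) + p(130) - p(123) - p(119) + p(110) + p(105) - p(94) - p(88) + p(75) + p(68) - p(53) - p(45) + p(28) + p(19) - p(0)
= 22540654445 + 20390982757 - 15065878135 - 12292341831 + 7346629512 + 5371315400 - 2552338241 - 1653668665 + 607163746 + 342325709 - 92669720 - 44108109 + 8118264 + 3087735 - 329931 - 89134 + 3718 + 490 - 1
= 24908858009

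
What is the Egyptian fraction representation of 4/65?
1/17 + 1/369 + 1/203873 + 1/83128196385

Greedy algorithm:
4/65: ceiling(65/4) = 17, use 1/17
3/1105: ceiling(1105/3) = 369, use 1/369
2/407745: ceiling(407745/2) = 203873, use 1/203873
1/83128196385: ceiling(83128196385/1) = 83128196385, use 1/83128196385
Result: 4/65 = 1/17 + 1/369 + 1/203873 + 1/83128196385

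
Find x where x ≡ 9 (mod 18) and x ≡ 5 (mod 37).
153

Using Chinese Remainder Theorem:
M = 18 × 37 = 666
M1 = 37, M2 = 18
y1 = 37^(-1) mod 18 = 1
y2 = 18^(-1) mod 37 = 35
x = (9×37×1 + 5×18×35) mod 666 = 153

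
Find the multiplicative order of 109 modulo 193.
6

193 is prime, so ord(109) divides φ(193) = 192.
Divisors of 192: 1, 2, 3, 4, 6, 8, 12, 16, 24, 32, 48, 64, 96, 192.
Repeated squaring: 109^1 ≡ 109, 109^2 ≡ 108, 109^4 ≡ 84, 109^8 ≡ 108, 109^16 ≡ 84, 109^32 ≡ 108, 109^64 ≡ 84, 109^128 ≡ 108 (mod 193).
Test 109^d mod 193 for each divisor d in increasing order:
109^1 ≡ 109
109^2 ≡ 108
109^3 = 109^2·109^1 ≡ 192
109^4 ≡ 84
109^6 = 109^4·109^2 ≡ 1  ← first divisor giving 1
The order is 6.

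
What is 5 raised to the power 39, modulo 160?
45

Repeated squaring. Binary of 39 = 100111.
5^1 ≡ 5 (mod 160); 5^2 ≡ 25 (mod 160); 5^4 ≡ 145 (mod 160); 5^8 ≡ 65 (mod 160); 5^16 ≡ 65 (mod 160); 5^32 ≡ 65 (mod 160)
5^39 = 5^1 × 5^2 × 5^4 × 5^32 ≡ 45 (mod 160)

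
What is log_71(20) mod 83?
63

Baby-step giant-step with step n = ⌈√83⌉ = 10.
Baby steps 71^j mod 83 (j:value) for j=0..9: 0:1, 1:71, 2:61, 3:15, 4:69, 5:2, 6:59, 7:39, 8:30, 9:55.
Giant-step multiplier: 71^(-10) ≡ 71^(82-10) = 71^72 ≡ 21 (mod 83).
Giant steps γ_i = 20·21^i mod 83: γ_0=20, γ_1=5, γ_2=22, γ_3=47, γ_4=74, γ_5=60, γ_6=15 (in table at j=3).
x = i·n + j = 6·10 + 3 = 63.
Check: 71^63 ≡ 20 (mod 83).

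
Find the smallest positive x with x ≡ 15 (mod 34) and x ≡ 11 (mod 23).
287

Using Chinese Remainder Theorem:
M = 34 × 23 = 782
M1 = 23, M2 = 34
y1 = 23^(-1) mod 34 = 3
y2 = 34^(-1) mod 23 = 21
x = (15×23×3 + 11×34×21) mod 782 = 287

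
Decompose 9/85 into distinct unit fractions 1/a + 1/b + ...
1/10 + 1/170

Greedy algorithm:
9/85: ceiling(85/9) = 10, use 1/10
1/170: ceiling(170/1) = 170, use 1/170
Result: 9/85 = 1/10 + 1/170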